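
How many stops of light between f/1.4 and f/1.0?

f/1.4 → f/1.0 — count the steps: 1 stop.

1 stop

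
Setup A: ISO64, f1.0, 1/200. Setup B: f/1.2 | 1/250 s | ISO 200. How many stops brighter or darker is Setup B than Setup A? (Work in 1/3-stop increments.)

2/3 stop brighter

Aperture: f/1.0 → f/1.1 → f/1.2 — 2/3 stop narrower (darker).
Shutter speed: 1/200 → 1/250 — 1/3 stop faster (darker).
ISO: 64 → 80 → 100 → 125 → 160 → 200 — 1 2/3 stops higher (brighter).
Net: −2/3 −1/3 +1 2/3 = +2/3 stops.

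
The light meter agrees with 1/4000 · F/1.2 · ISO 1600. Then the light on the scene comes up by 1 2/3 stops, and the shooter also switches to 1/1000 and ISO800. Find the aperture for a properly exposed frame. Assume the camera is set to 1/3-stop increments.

f/3.2

Scene light: 1 2/3 stops brighter.
Shutter speed: 1/4000 → 1/3200 → 1/2500 → 1/2000 → 1/1600 → 1/1250 → 1/1000 — 2 stops longer (brighter).
ISO: 1600 → 1250 → 1000 → 800 — 1 stop dropped (darker).
Net so far: 2 2/3 stops brighter. Aperture: f/1.2 → f/1.4 → f/1.6 → f/1.8 → f/2 → f/2.2 → f/2.5 → f/2.8 → f/3.2.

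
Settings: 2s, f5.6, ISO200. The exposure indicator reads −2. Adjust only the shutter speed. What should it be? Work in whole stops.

Underexposed by 2 stops → need 2 stops brighter.
Shutter speed: 2 → 4 → 8.

8 s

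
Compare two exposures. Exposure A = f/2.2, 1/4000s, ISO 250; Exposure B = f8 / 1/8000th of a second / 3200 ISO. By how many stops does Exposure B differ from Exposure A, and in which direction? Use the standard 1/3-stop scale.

Aperture: f/2.2 → f/2.5 → f/2.8 → f/3.2 → f/3.5 → f/4 → f/4.5 → f/5 → f/5.6 → f/6.3 → f/7.1 → f/8 — 3 2/3 stops stopped down (darker).
Shutter speed: 1/4000 → 1/5000 → 1/6400 → 1/8000 — 1 stop faster (darker).
ISO: 250 → 320 → 400 → 500 → 640 → 800 → 1000 → 1250 → 1600 → 2000 → 2500 → 3200 — 3 2/3 stops raised (brighter).
Net: −3 2/3 −1 +3 2/3 = −1 stop.

1 stop darker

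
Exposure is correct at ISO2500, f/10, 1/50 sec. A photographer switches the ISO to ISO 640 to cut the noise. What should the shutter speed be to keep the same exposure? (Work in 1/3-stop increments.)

1/13s

ISO: 2500 → 2000 → 1600 → 1250 → 1000 → 800 → 640 — 2 stops dropped (darker).
Need 2 stops brighter from the shutter speed: 1/50 → 1/40 → 1/30 → 1/25 → 1/20 → 1/15 → 1/13.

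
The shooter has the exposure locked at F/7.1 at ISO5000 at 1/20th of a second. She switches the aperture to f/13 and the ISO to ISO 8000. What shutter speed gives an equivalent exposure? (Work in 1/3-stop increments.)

1/10s

Aperture: f/7.1 → f/8 → f/9 → f/10 → f/11 → f/13 — 1 2/3 stops narrower (darker).
ISO: 5000 → 6400 → 8000 — 2/3 stop higher (brighter).
Net change so far: 1 stop darker. Offset with the shutter speed: 1/20 → 1/15 → 1/13 → 1/10.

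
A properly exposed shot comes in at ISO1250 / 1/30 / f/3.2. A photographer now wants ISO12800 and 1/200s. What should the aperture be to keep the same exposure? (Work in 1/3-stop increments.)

f/4

ISO: 1250 → 1600 → 2000 → 2500 → 3200 → 4000 → 5000 → 6400 → 8000 → 10000 → 12800 — 3 1/3 stops raised (brighter).
Shutter speed: 1/30 → 1/40 → 1/50 → 1/60 → 1/80 → 1/100 → 1/125 → 1/160 → 1/200 — 2 2/3 stops shorter (darker).
Net change so far: 2/3 stop brighter. Offset with the aperture: f/3.2 → f/3.5 → f/4.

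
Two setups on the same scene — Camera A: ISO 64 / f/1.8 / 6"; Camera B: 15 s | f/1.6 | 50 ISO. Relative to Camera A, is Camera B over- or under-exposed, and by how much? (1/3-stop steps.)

Aperture: f/1.8 → f/1.6 — 1/3 stop larger aperture (brighter).
Shutter speed: 6 → 8 → 10 → 13 → 15 — 1 1/3 stops slower (brighter).
ISO: 64 → 50 — 1/3 stop lower (darker).
Net: +1/3 +1 1/3 −1/3 = +1 1/3 stops.

1 1/3 stops brighter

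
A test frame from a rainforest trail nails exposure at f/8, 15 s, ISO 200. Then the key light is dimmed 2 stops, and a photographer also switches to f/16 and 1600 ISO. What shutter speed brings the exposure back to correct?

30 s

Scene light: 2 stops darker.
Aperture: f/8 → f/11 → f/16 — 2 stops smaller aperture (darker).
ISO: 200 → 400 → 800 → 1600 — 3 stops raised (brighter).
Net so far: 1 stop darker. Shutter speed: 15 → 30.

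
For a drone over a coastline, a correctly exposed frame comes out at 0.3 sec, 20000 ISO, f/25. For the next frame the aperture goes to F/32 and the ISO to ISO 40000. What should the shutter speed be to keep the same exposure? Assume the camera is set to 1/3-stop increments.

Aperture: f/25 → f/29 → f/32 — 2/3 stop narrower (darker).
ISO: 20000 → 25600 → 32000 → 40000 — 1 stop higher (brighter).
Net change so far: 1/3 stop brighter. Offset with the shutter speed: 0.3 → 1/4.

1/4s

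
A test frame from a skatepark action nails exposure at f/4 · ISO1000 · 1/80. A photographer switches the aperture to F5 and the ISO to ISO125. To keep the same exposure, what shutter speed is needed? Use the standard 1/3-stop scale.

Aperture: f/4 → f/4.5 → f/5 — 2/3 stop smaller aperture (darker).
ISO: 1000 → 800 → 640 → 500 → 400 → 320 → 250 → 200 → 160 → 125 — 3 stops lower (darker).
Net change so far: 3 2/3 stops darker. Offset with the shutter speed: 1/80 → 1/60 → 1/50 → 1/40 → 1/30 → 1/25 → 1/20 → 1/15 → 1/13 → 1/10 → 1/8 → 1/6.

1/6s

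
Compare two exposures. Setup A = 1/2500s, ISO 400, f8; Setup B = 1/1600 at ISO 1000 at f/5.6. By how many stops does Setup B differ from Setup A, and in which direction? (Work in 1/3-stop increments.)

3 stops brighter

Aperture: f/8 → f/7.1 → f/6.3 → f/5.6 — 1 stop wider (brighter).
Shutter speed: 1/2500 → 1/2000 → 1/1600 — 2/3 stop slower (brighter).
ISO: 400 → 500 → 640 → 800 → 1000 — 1 1/3 stops raised (brighter).
Net: +1 +2/3 +1 1/3 = +3 stops.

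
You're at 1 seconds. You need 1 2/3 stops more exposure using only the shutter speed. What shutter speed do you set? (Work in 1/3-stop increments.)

Shutter speed: 1 → 1.3 → 1.6 → 2 → 2.5 → 3.2 — 1 2/3 stops slower (brighter).

3.2 s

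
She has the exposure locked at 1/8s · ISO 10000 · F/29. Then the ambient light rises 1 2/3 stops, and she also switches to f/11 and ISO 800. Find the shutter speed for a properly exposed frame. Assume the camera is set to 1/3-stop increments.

Scene light: 1 2/3 stops brighter.
Aperture: f/29 → f/25 → f/22 → f/20 → f/18 → f/16 → f/14 → f/13 → f/11 — 2 2/3 stops wider (brighter).
ISO: 10000 → 8000 → 6400 → 5000 → 4000 → 3200 → 2500 → 2000 → 1600 → 1250 → 1000 → 800 — 3 2/3 stops lower (darker).
Net so far: 2/3 stop brighter. Shutter speed: 1/8 → 1/10 → 1/13.

1/13s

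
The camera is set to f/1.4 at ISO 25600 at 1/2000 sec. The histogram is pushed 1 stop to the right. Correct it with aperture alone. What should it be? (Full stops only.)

f/2

Overexposed by 1 stop → need 1 stop darker.
Aperture: f/1.4 → f/2.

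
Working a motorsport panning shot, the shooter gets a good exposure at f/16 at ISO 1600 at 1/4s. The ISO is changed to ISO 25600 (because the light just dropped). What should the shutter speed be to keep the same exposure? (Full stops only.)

ISO: 1600 → 3200 → 6400 → 12800 → 25600 — 4 stops raised (brighter).
Need 4 stops darker from the shutter speed: 1/4 → 1/8 → 1/15 → 1/30 → 1/60.

1/60s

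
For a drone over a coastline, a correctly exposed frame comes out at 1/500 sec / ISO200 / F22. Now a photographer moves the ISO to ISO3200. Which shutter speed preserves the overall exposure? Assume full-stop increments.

ISO: 200 → 400 → 800 → 1600 → 3200 — 4 stops higher (brighter).
Need 4 stops darker from the shutter speed: 1/500 → 1/1000 → 1/2000 → 1/4000 → 1/8000.

1/8000s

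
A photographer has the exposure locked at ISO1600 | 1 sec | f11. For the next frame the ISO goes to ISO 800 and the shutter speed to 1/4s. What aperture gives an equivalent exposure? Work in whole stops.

ISO: 1600 → 800 — 1 stop dropped (darker).
Shutter speed: 1 → 1/2 → 1/4 — 2 stops shorter (darker).
Net change so far: 3 stops darker. Offset with the aperture: f/11 → f/8 → f/5.6 → f/4.

f/4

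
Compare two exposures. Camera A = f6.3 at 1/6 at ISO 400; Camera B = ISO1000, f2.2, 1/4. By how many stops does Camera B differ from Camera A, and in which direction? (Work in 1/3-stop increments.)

Aperture: f/6.3 → f/5.6 → f/5 → f/4.5 → f/4 → f/3.5 → f/3.2 → f/2.8 → f/2.5 → f/2.2 — 3 stops wider (brighter).
Shutter speed: 1/6 → 1/5 → 1/4 — 2/3 stop slower (brighter).
ISO: 400 → 500 → 640 → 800 → 1000 — 1 1/3 stops higher (brighter).
Net: +3 +2/3 +1 1/3 = +5 stops.

5 stops brighter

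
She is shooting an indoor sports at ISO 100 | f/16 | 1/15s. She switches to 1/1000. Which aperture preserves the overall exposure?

Shutter speed: 1/15 → 1/30 → 1/60 → 1/125 → 1/250 → 1/500 → 1/1000 — 6 stops shorter (darker).
Need 6 stops brighter from the aperture: f/16 → f/11 → f/8 → f/5.6 → f/4 → f/2.8 → f/2.

f/2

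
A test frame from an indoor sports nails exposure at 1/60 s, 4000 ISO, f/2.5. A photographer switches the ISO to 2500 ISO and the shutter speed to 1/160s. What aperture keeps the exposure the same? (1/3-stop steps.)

f/1.2

ISO: 4000 → 3200 → 2500 — 2/3 stop dropped (darker).
Shutter speed: 1/60 → 1/80 → 1/100 → 1/125 → 1/160 — 1 1/3 stops faster (darker).
Net change so far: 2 stops darker. Offset with the aperture: f/2.5 → f/2.2 → f/2 → f/1.8 → f/1.6 → f/1.4 → f/1.2.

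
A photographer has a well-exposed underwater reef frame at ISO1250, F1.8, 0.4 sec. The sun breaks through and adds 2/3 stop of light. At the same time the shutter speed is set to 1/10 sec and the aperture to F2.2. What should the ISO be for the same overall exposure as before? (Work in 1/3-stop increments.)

ISO 5000

Scene light: 2/3 stop brighter.
Shutter speed: 0.4 → 0.3 → 1/4 → 1/5 → 1/6 → 1/8 → 1/10 — 2 stops faster (darker).
Aperture: f/1.8 → f/2 → f/2.2 — 2/3 stop smaller aperture (darker).
Net so far: 2 stops darker. ISO: 1250 → 1600 → 2000 → 2500 → 3200 → 4000 → 5000.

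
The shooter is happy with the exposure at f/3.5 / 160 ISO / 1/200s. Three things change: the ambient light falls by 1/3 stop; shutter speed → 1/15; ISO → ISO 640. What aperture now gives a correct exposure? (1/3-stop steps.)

Scene light: 1/3 stop darker.
Shutter speed: 1/200 → 1/160 → 1/125 → 1/100 → 1/80 → 1/60 → 1/50 → 1/40 → 1/30 → 1/25 → 1/20 → 1/15 — 3 2/3 stops slower (brighter).
ISO: 160 → 200 → 250 → 320 → 400 → 500 → 640 — 2 stops raised (brighter).
Net so far: 5 1/3 stops brighter. Aperture: f/3.5 → f/4 → f/4.5 → f/5 → f/5.6 → f/6.3 → f/7.1 → f/8 → f/9 → f/10 → f/11 → f/13 → f/14 → f/16 → f/18 → f/20 → f/22.

f/22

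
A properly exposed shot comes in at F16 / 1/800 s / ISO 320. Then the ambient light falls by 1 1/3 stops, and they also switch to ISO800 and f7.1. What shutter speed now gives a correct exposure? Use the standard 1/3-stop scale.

1/4000s

Scene light: 1 1/3 stops darker.
ISO: 320 → 400 → 500 → 640 → 800 — 1 1/3 stops higher (brighter).
Aperture: f/16 → f/14 → f/13 → f/11 → f/10 → f/9 → f/8 → f/7.1 — 2 1/3 stops larger aperture (brighter).
Net so far: 2 1/3 stops brighter. Shutter speed: 1/800 → 1/1000 → 1/1250 → 1/1600 → 1/2000 → 1/2500 → 1/3200 → 1/4000.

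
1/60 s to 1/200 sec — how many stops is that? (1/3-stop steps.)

1 2/3 stops

1/60 → 1/80 → 1/100 → 1/125 → 1/160 → 1/200 — count the steps: 5 third-stops = 1 2/3 stops.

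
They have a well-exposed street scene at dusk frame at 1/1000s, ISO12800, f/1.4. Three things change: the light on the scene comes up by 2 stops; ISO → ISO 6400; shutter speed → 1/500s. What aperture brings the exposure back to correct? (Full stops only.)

f/2.8

Scene light: 2 stops brighter.
ISO: 12800 → 6400 — 1 stop dropped (darker).
Shutter speed: 1/1000 → 1/500 — 1 stop longer (brighter).
Net so far: 2 stops brighter. Aperture: f/1.4 → f/2 → f/2.8.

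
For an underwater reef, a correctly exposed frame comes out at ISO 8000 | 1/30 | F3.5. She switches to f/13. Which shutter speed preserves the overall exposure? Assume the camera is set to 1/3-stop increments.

0.4 s

Aperture: f/3.5 → f/4 → f/4.5 → f/5 → f/5.6 → f/6.3 → f/7.1 → f/8 → f/9 → f/10 → f/11 → f/13 — 3 2/3 stops stopped down (darker).
Need 3 2/3 stops brighter from the shutter speed: 1/30 → 1/25 → 1/20 → 1/15 → 1/13 → 1/10 → 1/8 → 1/6 → 1/5 → 1/4 → 0.3 → 0.4.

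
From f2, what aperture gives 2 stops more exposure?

f/1.0

Aperture: f/2 → f/1.4 → f/1.0 — 2 stops opened up (brighter).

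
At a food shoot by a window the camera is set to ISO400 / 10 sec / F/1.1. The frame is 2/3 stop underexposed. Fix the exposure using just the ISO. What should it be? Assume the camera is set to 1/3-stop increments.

Underexposed by 2/3 stop → need 2/3 stop brighter.
ISO: 400 → 500 → 640.

ISO 640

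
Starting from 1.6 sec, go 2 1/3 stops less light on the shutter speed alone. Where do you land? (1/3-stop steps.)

Shutter speed: 1.6 → 1.3 → 1 → 0.8 → 0.6 → 0.5 → 0.4 → 0.3 — 2 1/3 stops shorter (darker).

0.3 s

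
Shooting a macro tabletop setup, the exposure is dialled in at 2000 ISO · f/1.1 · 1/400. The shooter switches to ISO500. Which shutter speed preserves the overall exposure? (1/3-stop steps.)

1/100s

ISO: 2000 → 1600 → 1250 → 1000 → 800 → 640 → 500 — 2 stops lower (darker).
Need 2 stops brighter from the shutter speed: 1/400 → 1/320 → 1/250 → 1/200 → 1/160 → 1/125 → 1/100.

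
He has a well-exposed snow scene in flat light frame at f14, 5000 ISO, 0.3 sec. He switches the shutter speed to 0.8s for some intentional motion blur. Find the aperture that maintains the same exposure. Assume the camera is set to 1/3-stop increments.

Shutter speed: 0.3 → 0.4 → 0.5 → 0.6 → 0.8 — 1 1/3 stops longer (brighter).
Need 1 1/3 stops darker from the aperture: f/14 → f/16 → f/18 → f/20 → f/22.

f/22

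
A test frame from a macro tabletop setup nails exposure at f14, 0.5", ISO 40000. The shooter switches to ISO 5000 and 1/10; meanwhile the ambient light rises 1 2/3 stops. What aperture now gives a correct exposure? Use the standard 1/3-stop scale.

f/4

Scene light: 1 2/3 stops brighter.
ISO: 40000 → 32000 → 25600 → 20000 → 16000 → 12800 → 10000 → 8000 → 6400 → 5000 — 3 stops dropped (darker).
Shutter speed: 0.5 → 0.4 → 0.3 → 1/4 → 1/5 → 1/6 → 1/8 → 1/10 — 2 1/3 stops faster (darker).
Net so far: 3 2/3 stops darker. Aperture: f/14 → f/13 → f/11 → f/10 → f/9 → f/8 → f/7.1 → f/6.3 → f/5.6 → f/5 → f/4.5 → f/4.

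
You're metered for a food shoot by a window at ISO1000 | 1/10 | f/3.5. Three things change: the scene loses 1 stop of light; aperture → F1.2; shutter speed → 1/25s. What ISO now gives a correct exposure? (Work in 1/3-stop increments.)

Scene light: 1 stop darker.
Aperture: f/3.5 → f/3.2 → f/2.8 → f/2.5 → f/2.2 → f/2 → f/1.8 → f/1.6 → f/1.4 → f/1.2 — 3 stops opened up (brighter).
Shutter speed: 1/10 → 1/13 → 1/15 → 1/20 → 1/25 — 1 1/3 stops shorter (darker).
Net so far: 2/3 stop brighter. ISO: 1000 → 800 → 640.

ISO 640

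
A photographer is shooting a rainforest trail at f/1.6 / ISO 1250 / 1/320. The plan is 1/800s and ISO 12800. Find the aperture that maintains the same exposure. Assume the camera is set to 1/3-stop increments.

f/3.2

Shutter speed: 1/320 → 1/400 → 1/500 → 1/640 → 1/800 — 1 1/3 stops shorter (darker).
ISO: 1250 → 1600 → 2000 → 2500 → 3200 → 4000 → 5000 → 6400 → 8000 → 10000 → 12800 — 3 1/3 stops raised (brighter).
Net change so far: 2 stops brighter. Offset with the aperture: f/1.6 → f/1.8 → f/2 → f/2.2 → f/2.5 → f/2.8 → f/3.2.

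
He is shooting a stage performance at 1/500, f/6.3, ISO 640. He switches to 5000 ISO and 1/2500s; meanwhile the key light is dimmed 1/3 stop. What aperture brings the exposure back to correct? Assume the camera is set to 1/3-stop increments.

f/7.1

Scene light: 1/3 stop darker.
ISO: 640 → 800 → 1000 → 1250 → 1600 → 2000 → 2500 → 3200 → 4000 → 5000 — 3 stops higher (brighter).
Shutter speed: 1/500 → 1/640 → 1/800 → 1/1000 → 1/1250 → 1/1600 → 1/2000 → 1/2500 — 2 1/3 stops shorter (darker).
Net so far: 1/3 stop brighter. Aperture: f/6.3 → f/7.1.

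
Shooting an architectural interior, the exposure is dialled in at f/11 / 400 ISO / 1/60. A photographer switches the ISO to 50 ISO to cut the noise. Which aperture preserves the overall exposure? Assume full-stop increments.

f/4

ISO: 400 → 200 → 100 → 50 — 3 stops lower (darker).
Need 3 stops brighter from the aperture: f/11 → f/8 → f/5.6 → f/4.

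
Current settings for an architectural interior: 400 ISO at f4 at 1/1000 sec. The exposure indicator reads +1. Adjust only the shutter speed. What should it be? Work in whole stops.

1/2000s

Overexposed by 1 stop → need 1 stop darker.
Shutter speed: 1/1000 → 1/2000.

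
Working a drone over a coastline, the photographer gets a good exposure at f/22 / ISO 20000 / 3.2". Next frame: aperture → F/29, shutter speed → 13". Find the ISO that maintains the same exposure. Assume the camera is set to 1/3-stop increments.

Aperture: f/22 → f/25 → f/29 — 2/3 stop narrower (darker).
Shutter speed: 3.2 → 4 → 5 → 6 → 8 → 10 → 13 — 2 stops slower (brighter).
Net change so far: 1 1/3 stops brighter. Offset with the ISO: 20000 → 16000 → 12800 → 10000 → 8000.

ISO 8000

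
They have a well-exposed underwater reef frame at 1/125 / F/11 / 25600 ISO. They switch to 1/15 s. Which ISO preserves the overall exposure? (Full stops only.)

Shutter speed: 1/125 → 1/60 → 1/30 → 1/15 — 3 stops slower (brighter).
Need 3 stops darker from the ISO: 25600 → 12800 → 6400 → 3200.

ISO 3200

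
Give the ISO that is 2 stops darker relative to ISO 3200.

ISO: 3200 → 1600 → 800 — 2 stops dropped (darker).

ISO 800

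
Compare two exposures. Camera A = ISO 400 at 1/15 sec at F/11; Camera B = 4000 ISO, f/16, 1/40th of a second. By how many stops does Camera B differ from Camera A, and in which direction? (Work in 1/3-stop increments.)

1 stop brighter

Aperture: f/11 → f/13 → f/14 → f/16 — 1 stop stopped down (darker).
Shutter speed: 1/15 → 1/20 → 1/25 → 1/30 → 1/40 — 1 1/3 stops shorter (darker).
ISO: 400 → 500 → 640 → 800 → 1000 → 1250 → 1600 → 2000 → 2500 → 3200 → 4000 — 3 1/3 stops higher (brighter).
Net: −1 −1 1/3 +3 1/3 = +1 stop.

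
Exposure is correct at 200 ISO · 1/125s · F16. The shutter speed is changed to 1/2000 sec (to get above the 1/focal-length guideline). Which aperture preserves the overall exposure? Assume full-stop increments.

Shutter speed: 1/125 → 1/250 → 1/500 → 1/1000 → 1/2000 — 4 stops shorter (darker).
Need 4 stops brighter from the aperture: f/16 → f/11 → f/8 → f/5.6 → f/4.

f/4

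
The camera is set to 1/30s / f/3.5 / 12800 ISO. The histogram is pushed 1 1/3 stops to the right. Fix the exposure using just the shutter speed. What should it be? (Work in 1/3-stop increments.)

Overexposed by 1 1/3 stops → need 1 1/3 stops darker.
Shutter speed: 1/30 → 1/40 → 1/50 → 1/60 → 1/80.

1/80s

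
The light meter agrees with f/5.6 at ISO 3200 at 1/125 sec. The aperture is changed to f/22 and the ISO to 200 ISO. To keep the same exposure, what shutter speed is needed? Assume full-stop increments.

Aperture: f/5.6 → f/8 → f/11 → f/16 → f/22 — 4 stops stopped down (darker).
ISO: 3200 → 1600 → 800 → 400 → 200 — 4 stops lower (darker).
Net change so far: 8 stops darker. Offset with the shutter speed: 1/125 → 1/60 → 1/30 → 1/15 → 1/8 → 1/4 → 1/2 → 1 → 2.

2 s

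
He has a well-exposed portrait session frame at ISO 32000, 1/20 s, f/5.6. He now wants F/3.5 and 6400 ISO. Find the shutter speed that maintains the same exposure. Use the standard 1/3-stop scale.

Aperture: f/5.6 → f/5 → f/4.5 → f/4 → f/3.5 — 1 1/3 stops wider (brighter).
ISO: 32000 → 25600 → 20000 → 16000 → 12800 → 10000 → 8000 → 6400 — 2 1/3 stops lower (darker).
Net change so far: 1 stop darker. Offset with the shutter speed: 1/20 → 1/15 → 1/13 → 1/10.

1/10s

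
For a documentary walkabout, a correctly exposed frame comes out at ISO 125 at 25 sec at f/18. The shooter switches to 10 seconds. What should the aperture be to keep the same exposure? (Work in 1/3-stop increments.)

Shutter speed: 25 → 20 → 15 → 13 → 10 — 1 1/3 stops shorter (darker).
Need 1 1/3 stops brighter from the aperture: f/18 → f/16 → f/14 → f/13 → f/11.

f/11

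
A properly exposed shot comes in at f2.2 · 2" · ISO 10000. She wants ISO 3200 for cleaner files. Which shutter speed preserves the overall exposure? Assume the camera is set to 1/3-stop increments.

ISO: 10000 → 8000 → 6400 → 5000 → 4000 → 3200 — 1 2/3 stops lower (darker).
Need 1 2/3 stops brighter from the shutter speed: 2 → 2.5 → 3.2 → 4 → 5 → 6.

6 s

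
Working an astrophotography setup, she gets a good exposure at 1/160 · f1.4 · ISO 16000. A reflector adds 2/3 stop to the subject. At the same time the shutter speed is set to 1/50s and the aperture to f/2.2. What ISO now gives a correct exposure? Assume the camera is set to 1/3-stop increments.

Scene light: 2/3 stop brighter.
Shutter speed: 1/160 → 1/125 → 1/100 → 1/80 → 1/60 → 1/50 — 1 2/3 stops longer (brighter).
Aperture: f/1.4 → f/1.6 → f/1.8 → f/2 → f/2.2 — 1 1/3 stops narrower (darker).
Net so far: 1 stop brighter. ISO: 16000 → 12800 → 10000 → 8000.

ISO 8000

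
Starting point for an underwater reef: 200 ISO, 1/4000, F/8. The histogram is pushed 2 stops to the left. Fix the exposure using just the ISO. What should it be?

ISO 800

Underexposed by 2 stops → need 2 stops brighter.
ISO: 200 → 400 → 800.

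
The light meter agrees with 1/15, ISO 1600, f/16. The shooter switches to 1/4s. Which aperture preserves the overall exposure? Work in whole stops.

Shutter speed: 1/15 → 1/8 → 1/4 — 2 stops longer (brighter).
Need 2 stops darker from the aperture: f/16 → f/22 → f/32.

f/32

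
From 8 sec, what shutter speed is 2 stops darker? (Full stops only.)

Shutter speed: 8 → 4 → 2 — 2 stops faster (darker).

2 s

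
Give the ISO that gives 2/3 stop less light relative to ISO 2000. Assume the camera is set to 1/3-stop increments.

ISO 1250

ISO: 2000 → 1600 → 1250 — 2/3 stop dropped (darker).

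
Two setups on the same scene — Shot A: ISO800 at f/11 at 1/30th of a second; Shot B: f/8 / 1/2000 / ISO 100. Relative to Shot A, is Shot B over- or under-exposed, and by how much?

Aperture: f/11 → f/8 — 1 stop larger aperture (brighter).
Shutter speed: 1/30 → 1/60 → 1/125 → 1/250 → 1/500 → 1/1000 → 1/2000 — 6 stops faster (darker).
ISO: 800 → 400 → 200 → 100 — 3 stops lower (darker).
Net: +1 −6 −3 = −8 stops.

8 stops darker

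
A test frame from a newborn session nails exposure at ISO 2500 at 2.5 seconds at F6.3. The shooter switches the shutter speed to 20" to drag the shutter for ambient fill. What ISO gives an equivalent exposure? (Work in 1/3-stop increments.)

ISO 320

Shutter speed: 2.5 → 3.2 → 4 → 5 → 6 → 8 → 10 → 13 → 15 → 20 — 3 stops longer (brighter).
Need 3 stops darker from the ISO: 2500 → 2000 → 1600 → 1250 → 1000 → 800 → 640 → 500 → 400 → 320.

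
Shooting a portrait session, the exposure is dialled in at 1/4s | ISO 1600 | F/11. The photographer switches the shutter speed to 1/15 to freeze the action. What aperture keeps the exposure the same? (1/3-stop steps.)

f/5.6

Shutter speed: 1/4 → 1/5 → 1/6 → 1/8 → 1/10 → 1/13 → 1/15 — 2 stops shorter (darker).
Need 2 stops brighter from the aperture: f/11 → f/10 → f/9 → f/8 → f/7.1 → f/6.3 → f/5.6.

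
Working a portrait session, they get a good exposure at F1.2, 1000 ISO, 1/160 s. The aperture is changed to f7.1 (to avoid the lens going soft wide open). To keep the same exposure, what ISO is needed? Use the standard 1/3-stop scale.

ISO 32000

Aperture: f/1.2 → f/1.4 → f/1.6 → f/1.8 → f/2 → f/2.2 → f/2.5 → f/2.8 → f/3.2 → f/3.5 → f/4 → f/4.5 → f/5 → f/5.6 → f/6.3 → f/7.1 — 5 stops narrower (darker).
Need 5 stops brighter from the ISO: 1000 → 1250 → 1600 → 2000 → 2500 → 3200 → 4000 → 5000 → 6400 → 8000 → 10000 → 12800 → 16000 → 20000 → 25600 → 32000.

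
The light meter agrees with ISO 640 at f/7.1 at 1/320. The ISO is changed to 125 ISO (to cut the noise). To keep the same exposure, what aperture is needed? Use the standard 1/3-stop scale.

ISO: 640 → 500 → 400 → 320 → 250 → 200 → 160 → 125 — 2 1/3 stops lower (darker).
Need 2 1/3 stops brighter from the aperture: f/7.1 → f/6.3 → f/5.6 → f/5 → f/4.5 → f/4 → f/3.5 → f/3.2.

f/3.2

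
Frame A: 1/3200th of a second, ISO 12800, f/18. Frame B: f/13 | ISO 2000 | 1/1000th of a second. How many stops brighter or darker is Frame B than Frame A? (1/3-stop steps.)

same exposure (0 stops)

Aperture: f/18 → f/16 → f/14 → f/13 — 1 stop wider (brighter).
Shutter speed: 1/3200 → 1/2500 → 1/2000 → 1/1600 → 1/1250 → 1/1000 — 1 2/3 stops longer (brighter).
ISO: 12800 → 10000 → 8000 → 6400 → 5000 → 4000 → 3200 → 2500 → 2000 — 2 2/3 stops lower (darker).
Net: +1 +1 2/3 −2 2/3 = 0 stops.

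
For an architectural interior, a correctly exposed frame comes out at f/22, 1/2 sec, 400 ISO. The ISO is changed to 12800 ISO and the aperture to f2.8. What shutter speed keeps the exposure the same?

ISO: 400 → 800 → 1600 → 3200 → 6400 → 12800 — 5 stops higher (brighter).
Aperture: f/22 → f/16 → f/11 → f/8 → f/5.6 → f/4 → f/2.8 — 6 stops larger aperture (brighter).
Net change so far: 11 stops brighter. Offset with the shutter speed: 1/2 → 1/4 → 1/8 → 1/15 → 1/30 → 1/60 → 1/125 → 1/250 → 1/500 → 1/1000 → 1/2000 → 1/4000.

1/4000s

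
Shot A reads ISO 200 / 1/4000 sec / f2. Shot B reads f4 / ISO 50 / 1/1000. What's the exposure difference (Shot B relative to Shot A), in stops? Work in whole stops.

Aperture: f/2 → f/2.8 → f/4 — 2 stops narrower (darker).
Shutter speed: 1/4000 → 1/2000 → 1/1000 — 2 stops longer (brighter).
ISO: 200 → 100 → 50 — 2 stops lower (darker).
Net: −2 +2 −2 = −2 stops.

2 stops darker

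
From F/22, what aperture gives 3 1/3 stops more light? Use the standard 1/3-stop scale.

Aperture: f/22 → f/20 → f/18 → f/16 → f/14 → f/13 → f/11 → f/10 → f/9 → f/8 → f/7.1 — 3 1/3 stops larger aperture (brighter).

f/7.1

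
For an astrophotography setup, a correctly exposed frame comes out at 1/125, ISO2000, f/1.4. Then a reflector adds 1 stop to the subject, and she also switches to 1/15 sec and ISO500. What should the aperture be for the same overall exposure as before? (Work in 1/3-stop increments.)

Scene light: 1 stop brighter.
Shutter speed: 1/125 → 1/100 → 1/80 → 1/60 → 1/50 → 1/40 → 1/30 → 1/25 → 1/20 → 1/15 — 3 stops longer (brighter).
ISO: 2000 → 1600 → 1250 → 1000 → 800 → 640 → 500 — 2 stops lower (darker).
Net so far: 2 stops brighter. Aperture: f/1.4 → f/1.6 → f/1.8 → f/2 → f/2.2 → f/2.5 → f/2.8.

f/2.8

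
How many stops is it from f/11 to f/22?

2 stops

f/11 → f/16 → f/22 — count the steps: 2 stops.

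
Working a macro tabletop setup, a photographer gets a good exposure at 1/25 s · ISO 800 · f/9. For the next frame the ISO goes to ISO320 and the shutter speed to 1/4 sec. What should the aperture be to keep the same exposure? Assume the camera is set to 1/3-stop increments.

ISO: 800 → 640 → 500 → 400 → 320 — 1 1/3 stops lower (darker).
Shutter speed: 1/25 → 1/20 → 1/15 → 1/13 → 1/10 → 1/8 → 1/6 → 1/5 → 1/4 — 2 2/3 stops longer (brighter).
Net change so far: 1 1/3 stops brighter. Offset with the aperture: f/9 → f/10 → f/11 → f/13 → f/14.

f/14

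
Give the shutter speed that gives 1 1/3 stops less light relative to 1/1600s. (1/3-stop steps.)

Shutter speed: 1/1600 → 1/2000 → 1/2500 → 1/3200 → 1/4000 — 1 1/3 stops faster (darker).

1/4000s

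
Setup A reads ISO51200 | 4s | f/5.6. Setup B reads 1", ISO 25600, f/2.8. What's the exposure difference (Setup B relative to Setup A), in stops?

Aperture: f/5.6 → f/4 → f/2.8 — 2 stops opened up (brighter).
Shutter speed: 4 → 2 → 1 — 2 stops faster (darker).
ISO: 51200 → 25600 — 1 stop lower (darker).
Net: +2 −2 −1 = −1 stop.

1 stop darker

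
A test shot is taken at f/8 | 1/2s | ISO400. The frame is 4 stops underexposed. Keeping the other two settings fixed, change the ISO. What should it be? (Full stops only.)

Underexposed by 4 stops → need 4 stops brighter.
ISO: 400 → 800 → 1600 → 3200 → 6400.

ISO 6400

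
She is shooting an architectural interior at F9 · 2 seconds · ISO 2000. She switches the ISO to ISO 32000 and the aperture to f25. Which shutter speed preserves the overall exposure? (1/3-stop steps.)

1 s

ISO: 2000 → 2500 → 3200 → 4000 → 5000 → 6400 → 8000 → 10000 → 12800 → 16000 → 20000 → 25600 → 32000 — 4 stops raised (brighter).
Aperture: f/9 → f/10 → f/11 → f/13 → f/14 → f/16 → f/18 → f/20 → f/22 → f/25 — 3 stops narrower (darker).
Net change so far: 1 stop brighter. Offset with the shutter speed: 2 → 1.6 → 1.3 → 1.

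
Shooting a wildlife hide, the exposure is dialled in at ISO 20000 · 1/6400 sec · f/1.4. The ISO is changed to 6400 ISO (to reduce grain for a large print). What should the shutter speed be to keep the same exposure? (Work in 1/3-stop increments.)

ISO: 20000 → 16000 → 12800 → 10000 → 8000 → 6400 — 1 2/3 stops dropped (darker).
Need 1 2/3 stops brighter from the shutter speed: 1/6400 → 1/5000 → 1/4000 → 1/3200 → 1/2500 → 1/2000.

1/2000s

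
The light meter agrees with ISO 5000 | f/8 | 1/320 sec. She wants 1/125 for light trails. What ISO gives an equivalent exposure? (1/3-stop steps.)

Shutter speed: 1/320 → 1/250 → 1/200 → 1/160 → 1/125 — 1 1/3 stops slower (brighter).
Need 1 1/3 stops darker from the ISO: 5000 → 4000 → 3200 → 2500 → 2000.

ISO 2000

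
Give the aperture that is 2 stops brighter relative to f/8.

f/4

Aperture: f/8 → f/5.6 → f/4 — 2 stops opened up (brighter).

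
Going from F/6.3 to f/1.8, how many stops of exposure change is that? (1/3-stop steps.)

f/6.3 → f/5.6 → f/5 → f/4.5 → f/4 → f/3.5 → f/3.2 → f/2.8 → f/2.5 → f/2.2 → f/2 → f/1.8 — count the steps: 11 third-stops = 3 2/3 stops.

3 2/3 stops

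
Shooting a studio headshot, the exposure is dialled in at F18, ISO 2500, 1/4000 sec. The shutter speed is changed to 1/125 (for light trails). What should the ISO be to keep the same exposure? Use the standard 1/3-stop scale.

Shutter speed: 1/4000 → 1/3200 → 1/2500 → 1/2000 → 1/1600 → 1/1250 → 1/1000 → 1/800 → 1/640 → 1/500 → 1/400 → 1/320 → 1/250 → 1/200 → 1/160 → 1/125 — 5 stops longer (brighter).
Need 5 stops darker from the ISO: 2500 → 2000 → 1600 → 1250 → 1000 → 800 → 640 → 500 → 400 → 320 → 250 → 200 → 160 → 125 → 100 → 80.

ISO 80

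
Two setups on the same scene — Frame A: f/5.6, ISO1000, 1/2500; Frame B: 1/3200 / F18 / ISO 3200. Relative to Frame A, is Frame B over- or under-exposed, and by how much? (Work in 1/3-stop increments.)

2 stops darker

Aperture: f/5.6 → f/6.3 → f/7.1 → f/8 → f/9 → f/10 → f/11 → f/13 → f/14 → f/16 → f/18 — 3 1/3 stops smaller aperture (darker).
Shutter speed: 1/2500 → 1/3200 — 1/3 stop faster (darker).
ISO: 1000 → 1250 → 1600 → 2000 → 2500 → 3200 — 1 2/3 stops higher (brighter).
Net: −3 1/3 −1/3 +1 2/3 = −2 stops.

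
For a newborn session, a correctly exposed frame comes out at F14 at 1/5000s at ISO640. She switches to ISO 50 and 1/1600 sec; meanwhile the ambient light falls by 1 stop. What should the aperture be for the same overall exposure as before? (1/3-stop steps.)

f/5

Scene light: 1 stop darker.
ISO: 640 → 500 → 400 → 320 → 250 → 200 → 160 → 125 → 100 → 80 → 64 → 50 — 3 2/3 stops dropped (darker).
Shutter speed: 1/5000 → 1/4000 → 1/3200 → 1/2500 → 1/2000 → 1/1600 — 1 2/3 stops slower (brighter).
Net so far: 3 stops darker. Aperture: f/14 → f/13 → f/11 → f/10 → f/9 → f/8 → f/7.1 → f/6.3 → f/5.6 → f/5.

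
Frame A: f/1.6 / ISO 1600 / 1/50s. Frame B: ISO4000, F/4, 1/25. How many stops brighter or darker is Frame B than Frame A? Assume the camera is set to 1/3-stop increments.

Aperture: f/1.6 → f/1.8 → f/2 → f/2.2 → f/2.5 → f/2.8 → f/3.2 → f/3.5 → f/4 — 2 2/3 stops stopped down (darker).
Shutter speed: 1/50 → 1/40 → 1/30 → 1/25 — 1 stop longer (brighter).
ISO: 1600 → 2000 → 2500 → 3200 → 4000 — 1 1/3 stops raised (brighter).
Net: −2 2/3 +1 +1 1/3 = −1/3 stops.

1/3 stop darker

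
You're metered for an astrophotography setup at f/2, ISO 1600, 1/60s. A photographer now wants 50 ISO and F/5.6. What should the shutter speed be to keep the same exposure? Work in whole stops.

ISO: 1600 → 800 → 400 → 200 → 100 → 50 — 5 stops dropped (darker).
Aperture: f/2 → f/2.8 → f/4 → f/5.6 — 3 stops stopped down (darker).
Net change so far: 8 stops darker. Offset with the shutter speed: 1/60 → 1/30 → 1/15 → 1/8 → 1/4 → 1/2 → 1 → 2 → 4.

4 s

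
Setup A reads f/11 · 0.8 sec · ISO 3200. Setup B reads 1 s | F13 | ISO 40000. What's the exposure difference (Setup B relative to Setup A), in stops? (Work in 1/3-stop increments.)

3 2/3 stops brighter

Aperture: f/11 → f/13 — 1/3 stop smaller aperture (darker).
Shutter speed: 0.8 → 1 — 1/3 stop longer (brighter).
ISO: 3200 → 4000 → 5000 → 6400 → 8000 → 10000 → 12800 → 16000 → 20000 → 25600 → 32000 → 40000 — 3 2/3 stops raised (brighter).
Net: −1/3 +1/3 +3 2/3 = +3 2/3 stops.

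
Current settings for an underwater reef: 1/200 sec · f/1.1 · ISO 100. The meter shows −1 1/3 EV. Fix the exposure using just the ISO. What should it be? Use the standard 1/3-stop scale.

Underexposed by 1 1/3 stops → need 1 1/3 stops brighter.
ISO: 100 → 125 → 160 → 200 → 250.

ISO 250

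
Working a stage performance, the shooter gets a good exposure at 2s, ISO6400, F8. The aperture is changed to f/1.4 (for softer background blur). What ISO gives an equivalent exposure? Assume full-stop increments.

ISO 200

Aperture: f/8 → f/5.6 → f/4 → f/2.8 → f/2 → f/1.4 — 5 stops opened up (brighter).
Need 5 stops darker from the ISO: 6400 → 3200 → 1600 → 800 → 400 → 200.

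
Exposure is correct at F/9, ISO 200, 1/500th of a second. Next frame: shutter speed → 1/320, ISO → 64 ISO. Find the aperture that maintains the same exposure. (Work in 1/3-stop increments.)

f/6.3

Shutter speed: 1/500 → 1/400 → 1/320 — 2/3 stop longer (brighter).
ISO: 200 → 160 → 125 → 100 → 80 → 64 — 1 2/3 stops lower (darker).
Net change so far: 1 stop darker. Offset with the aperture: f/9 → f/8 → f/7.1 → f/6.3.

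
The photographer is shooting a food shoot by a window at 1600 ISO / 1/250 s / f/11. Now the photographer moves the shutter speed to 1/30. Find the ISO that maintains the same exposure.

Shutter speed: 1/250 → 1/125 → 1/60 → 1/30 — 3 stops longer (brighter).
Need 3 stops darker from the ISO: 1600 → 800 → 400 → 200.

ISO 200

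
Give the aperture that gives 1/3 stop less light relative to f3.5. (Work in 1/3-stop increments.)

Aperture: f/3.5 → f/4 — 1/3 stop narrower (darker).

f/4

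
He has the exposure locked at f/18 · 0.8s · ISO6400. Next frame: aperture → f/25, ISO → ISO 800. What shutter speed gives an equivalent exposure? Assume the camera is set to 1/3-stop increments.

13 s

Aperture: f/18 → f/20 → f/22 → f/25 — 1 stop smaller aperture (darker).
ISO: 6400 → 5000 → 4000 → 3200 → 2500 → 2000 → 1600 → 1250 → 1000 → 800 — 3 stops dropped (darker).
Net change so far: 4 stops darker. Offset with the shutter speed: 0.8 → 1 → 1.3 → 1.6 → 2 → 2.5 → 3.2 → 4 → 5 → 6 → 8 → 10 → 13.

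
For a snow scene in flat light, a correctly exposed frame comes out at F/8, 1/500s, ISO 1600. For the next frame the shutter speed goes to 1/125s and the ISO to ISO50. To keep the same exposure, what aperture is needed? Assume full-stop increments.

Shutter speed: 1/500 → 1/250 → 1/125 — 2 stops slower (brighter).
ISO: 1600 → 800 → 400 → 200 → 100 → 50 — 5 stops lower (darker).
Net change so far: 3 stops darker. Offset with the aperture: f/8 → f/5.6 → f/4 → f/2.8.

f/2.8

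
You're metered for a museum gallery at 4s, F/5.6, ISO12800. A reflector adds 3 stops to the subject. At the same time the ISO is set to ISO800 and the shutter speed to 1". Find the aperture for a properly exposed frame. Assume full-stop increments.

f/2

Scene light: 3 stops brighter.
ISO: 12800 → 6400 → 3200 → 1600 → 800 — 4 stops lower (darker).
Shutter speed: 4 → 2 → 1 — 2 stops faster (darker).
Net so far: 3 stops darker. Aperture: f/5.6 → f/4 → f/2.8 → f/2.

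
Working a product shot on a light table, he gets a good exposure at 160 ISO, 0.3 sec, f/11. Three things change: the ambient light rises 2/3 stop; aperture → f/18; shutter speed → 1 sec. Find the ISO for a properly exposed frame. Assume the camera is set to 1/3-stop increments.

Scene light: 2/3 stop brighter.
Aperture: f/11 → f/13 → f/14 → f/16 → f/18 — 1 1/3 stops narrower (darker).
Shutter speed: 0.3 → 0.4 → 0.5 → 0.6 → 0.8 → 1 — 1 2/3 stops longer (brighter).
Net so far: 1 stop brighter. ISO: 160 → 125 → 100 → 80.

ISO 80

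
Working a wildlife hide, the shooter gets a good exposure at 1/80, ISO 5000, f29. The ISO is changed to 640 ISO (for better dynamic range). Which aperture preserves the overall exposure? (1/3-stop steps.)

f/10

ISO: 5000 → 4000 → 3200 → 2500 → 2000 → 1600 → 1250 → 1000 → 800 → 640 — 3 stops dropped (darker).
Need 3 stops brighter from the aperture: f/29 → f/25 → f/22 → f/20 → f/18 → f/16 → f/14 → f/13 → f/11 → f/10.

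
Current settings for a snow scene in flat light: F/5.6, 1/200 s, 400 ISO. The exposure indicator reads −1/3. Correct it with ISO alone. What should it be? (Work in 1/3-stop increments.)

ISO 500

Underexposed by 1/3 stop → need 1/3 stop brighter.
ISO: 400 → 500.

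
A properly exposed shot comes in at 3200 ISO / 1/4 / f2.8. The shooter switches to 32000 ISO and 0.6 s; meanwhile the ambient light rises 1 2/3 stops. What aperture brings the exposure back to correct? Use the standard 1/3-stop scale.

f/25

Scene light: 1 2/3 stops brighter.
ISO: 3200 → 4000 → 5000 → 6400 → 8000 → 10000 → 12800 → 16000 → 20000 → 25600 → 32000 — 3 1/3 stops raised (brighter).
Shutter speed: 1/4 → 0.3 → 0.4 → 0.5 → 0.6 — 1 1/3 stops slower (brighter).
Net so far: 6 1/3 stops brighter. Aperture: f/2.8 → f/3.2 → f/3.5 → f/4 → f/4.5 → f/5 → f/5.6 → f/6.3 → f/7.1 → f/8 → f/9 → f/10 → f/11 → f/13 → f/14 → f/16 → f/18 → f/20 → f/22 → f/25.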